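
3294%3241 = 53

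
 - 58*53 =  - 3074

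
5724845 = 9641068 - 3916223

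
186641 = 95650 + 90991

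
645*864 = 557280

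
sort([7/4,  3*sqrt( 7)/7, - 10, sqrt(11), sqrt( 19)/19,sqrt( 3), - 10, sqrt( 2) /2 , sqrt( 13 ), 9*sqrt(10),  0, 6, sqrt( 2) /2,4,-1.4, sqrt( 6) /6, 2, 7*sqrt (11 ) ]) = [  -  10, - 10,- 1.4 , 0, sqrt( 19 ) /19, sqrt( 6)/6, sqrt( 2 ) /2, sqrt( 2 ) /2 , 3*  sqrt(7)/7, sqrt( 3 ), 7/4, 2, sqrt( 11), sqrt( 13), 4,6,7*sqrt( 11),  9*sqrt( 10) ]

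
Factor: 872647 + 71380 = 944027 =7^1 * 17^1*7933^1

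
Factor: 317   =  317^1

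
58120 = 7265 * 8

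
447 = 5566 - 5119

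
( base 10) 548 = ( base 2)1000100100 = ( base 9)668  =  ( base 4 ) 20210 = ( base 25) ln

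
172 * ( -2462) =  - 423464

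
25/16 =1 + 9/16 = 1.56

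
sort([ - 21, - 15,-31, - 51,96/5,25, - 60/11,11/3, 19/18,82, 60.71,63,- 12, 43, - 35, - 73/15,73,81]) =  [ - 51,  -  35, - 31,-21, - 15, - 12 , - 60/11,-73/15,19/18, 11/3,96/5,25, 43,60.71,63, 73, 81, 82 ] 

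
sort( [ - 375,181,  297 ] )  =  [ - 375, 181,297]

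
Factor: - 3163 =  - 3163^1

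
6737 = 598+6139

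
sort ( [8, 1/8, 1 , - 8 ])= [-8, 1/8,1,8 ] 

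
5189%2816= 2373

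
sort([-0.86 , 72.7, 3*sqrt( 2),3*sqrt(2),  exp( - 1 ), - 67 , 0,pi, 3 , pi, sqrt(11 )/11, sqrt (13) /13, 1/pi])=[ - 67, - 0.86, 0, sqrt(13)/13, sqrt( 11)/11,1/pi, exp( - 1), 3, pi,pi , 3*sqrt( 2),  3*sqrt(2), 72.7 ] 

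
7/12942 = 7/12942 = 0.00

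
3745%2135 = 1610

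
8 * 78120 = 624960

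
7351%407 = 25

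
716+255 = 971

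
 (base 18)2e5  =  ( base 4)32021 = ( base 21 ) 212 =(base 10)905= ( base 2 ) 1110001001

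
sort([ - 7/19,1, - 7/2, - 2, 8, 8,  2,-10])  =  [-10,-7/2, - 2,-7/19, 1,2, 8, 8 ]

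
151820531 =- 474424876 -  - 626245407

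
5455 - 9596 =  - 4141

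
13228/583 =22 + 402/583= 22.69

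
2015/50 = 403/10 = 40.30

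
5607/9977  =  5607/9977= 0.56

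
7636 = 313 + 7323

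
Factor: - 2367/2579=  - 3^2*263^1*2579^( - 1)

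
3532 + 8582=12114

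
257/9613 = 257/9613=0.03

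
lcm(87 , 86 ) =7482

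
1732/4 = 433 = 433.00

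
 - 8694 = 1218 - 9912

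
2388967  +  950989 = 3339956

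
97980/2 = 48990 =48990.00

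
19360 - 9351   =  10009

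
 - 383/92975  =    -  1 + 92592/92975 = - 0.00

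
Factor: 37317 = 3^1*7^1*1777^1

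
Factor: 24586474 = 2^1 *11^2* 283^1*359^1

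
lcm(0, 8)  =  0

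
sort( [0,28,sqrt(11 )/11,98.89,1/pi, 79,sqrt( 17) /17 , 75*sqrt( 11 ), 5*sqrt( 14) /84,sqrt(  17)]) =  [ 0, 5*sqrt( 14 ) /84 , sqrt( 17 ) /17,sqrt (11) /11, 1/pi,sqrt(17),28, 79,98.89,75* sqrt( 11) ] 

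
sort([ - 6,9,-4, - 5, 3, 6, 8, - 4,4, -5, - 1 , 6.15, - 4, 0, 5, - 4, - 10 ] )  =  [ - 10, - 6, - 5, - 5, - 4, - 4, - 4, - 4, - 1,0, 3  ,  4, 5, 6, 6.15,8,9] 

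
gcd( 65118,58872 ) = 6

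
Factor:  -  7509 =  - 3^1*2503^1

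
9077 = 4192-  - 4885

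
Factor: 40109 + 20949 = 61058 = 2^1*30529^1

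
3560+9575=13135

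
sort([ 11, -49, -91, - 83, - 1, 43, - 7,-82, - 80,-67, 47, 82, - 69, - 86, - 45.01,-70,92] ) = [ - 91, - 86, - 83, - 82, - 80,-70, - 69 , - 67,  -  49, - 45.01, - 7, - 1, 11,43, 47, 82, 92 ] 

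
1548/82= 774/41 = 18.88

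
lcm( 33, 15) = 165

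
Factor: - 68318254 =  - 2^1*34159127^1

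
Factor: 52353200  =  2^4 * 5^2 * 17^1*7699^1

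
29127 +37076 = 66203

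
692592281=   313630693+378961588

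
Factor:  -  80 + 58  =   - 22 = -2^1 * 11^1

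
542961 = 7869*69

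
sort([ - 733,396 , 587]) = [ - 733, 396, 587] 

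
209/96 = 2 + 17/96 = 2.18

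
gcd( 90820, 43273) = 1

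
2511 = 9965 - 7454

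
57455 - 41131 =16324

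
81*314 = 25434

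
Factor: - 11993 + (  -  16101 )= - 2^1 * 11^1*1277^1 = - 28094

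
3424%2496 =928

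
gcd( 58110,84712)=2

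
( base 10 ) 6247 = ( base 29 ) 7cc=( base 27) 8fa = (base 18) 1151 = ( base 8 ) 14147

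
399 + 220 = 619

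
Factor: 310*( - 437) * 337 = - 2^1*5^1*19^1*23^1*31^1*337^1 =- 45653390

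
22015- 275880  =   - 253865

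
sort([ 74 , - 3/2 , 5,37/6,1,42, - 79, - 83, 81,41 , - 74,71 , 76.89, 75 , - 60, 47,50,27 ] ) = [  -  83, - 79, - 74, - 60, - 3/2,1 , 5, 37/6, 27,41,  42,  47,50,  71,74, 75 , 76.89, 81] 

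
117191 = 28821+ 88370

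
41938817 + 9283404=51222221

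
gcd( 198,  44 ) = 22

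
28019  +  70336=98355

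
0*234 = 0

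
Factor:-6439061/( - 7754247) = 3^(  -  2)*31^( - 1) * 71^1*89^1* 1019^1 *27793^(-1)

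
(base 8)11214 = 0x128C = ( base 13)2213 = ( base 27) 6dn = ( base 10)4748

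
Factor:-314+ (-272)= - 586 = - 2^1 *293^1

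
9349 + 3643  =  12992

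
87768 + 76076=163844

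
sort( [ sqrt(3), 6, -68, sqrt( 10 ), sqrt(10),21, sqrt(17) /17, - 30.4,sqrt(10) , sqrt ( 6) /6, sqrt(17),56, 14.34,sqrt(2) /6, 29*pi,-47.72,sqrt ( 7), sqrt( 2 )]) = [ - 68, - 47.72, - 30.4,sqrt( 2 )/6, sqrt (17 ) /17,sqrt(6)/6, sqrt(2),sqrt( 3 ) , sqrt(7),sqrt(10 ),sqrt(10 ),sqrt(10 ), sqrt( 17), 6,14.34 , 21,56 , 29*pi]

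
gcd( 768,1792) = 256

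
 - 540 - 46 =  - 586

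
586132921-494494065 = 91638856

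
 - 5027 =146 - 5173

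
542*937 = 507854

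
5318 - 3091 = 2227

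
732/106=366/53= 6.91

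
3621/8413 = 3621/8413  =  0.43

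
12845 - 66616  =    -  53771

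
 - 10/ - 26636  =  5/13318 = 0.00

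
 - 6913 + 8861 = 1948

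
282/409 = 282/409 = 0.69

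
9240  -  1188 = 8052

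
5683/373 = 15+ 88/373 = 15.24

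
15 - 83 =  - 68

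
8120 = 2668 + 5452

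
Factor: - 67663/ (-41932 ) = 2^ ( - 2)*11^( - 1 )*71^1 = 71/44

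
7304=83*88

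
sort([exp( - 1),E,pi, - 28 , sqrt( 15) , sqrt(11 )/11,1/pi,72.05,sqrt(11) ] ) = [ -28, sqrt( 11)/11,1/pi,exp( - 1),E, pi, sqrt( 11),sqrt( 15), 72.05 ] 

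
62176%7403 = 2952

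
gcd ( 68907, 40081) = 1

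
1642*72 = 118224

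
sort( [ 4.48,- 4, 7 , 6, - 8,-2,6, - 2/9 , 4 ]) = [ - 8, - 4, - 2, - 2/9, 4,4.48, 6, 6,7] 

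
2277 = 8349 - 6072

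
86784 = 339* 256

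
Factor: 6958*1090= 7584220 = 2^2 * 5^1*7^2 * 71^1* 109^1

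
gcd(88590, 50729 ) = 1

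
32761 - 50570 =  - 17809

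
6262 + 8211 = 14473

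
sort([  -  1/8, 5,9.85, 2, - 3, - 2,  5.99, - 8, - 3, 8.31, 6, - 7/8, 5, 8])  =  [-8, - 3, - 3, - 2, - 7/8,-1/8,2, 5, 5 , 5.99,6,8,  8.31,9.85]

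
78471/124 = 78471/124 = 632.83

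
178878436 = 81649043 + 97229393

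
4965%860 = 665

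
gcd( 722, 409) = 1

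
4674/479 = 4674/479 = 9.76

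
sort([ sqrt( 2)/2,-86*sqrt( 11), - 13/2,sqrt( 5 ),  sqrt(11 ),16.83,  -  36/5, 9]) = [ - 86*sqrt(11 ),-36/5, - 13/2,sqrt( 2)/2,sqrt(5),sqrt(11), 9,  16.83 ] 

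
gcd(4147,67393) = 1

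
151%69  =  13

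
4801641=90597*53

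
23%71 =23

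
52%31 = 21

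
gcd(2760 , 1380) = 1380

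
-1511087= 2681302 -4192389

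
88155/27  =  3265 = 3265.00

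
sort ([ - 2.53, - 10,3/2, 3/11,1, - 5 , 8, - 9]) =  [ - 10, - 9,  -  5,-2.53, 3/11,1,3/2, 8] 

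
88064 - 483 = 87581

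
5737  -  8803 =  - 3066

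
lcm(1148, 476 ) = 19516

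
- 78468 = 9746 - 88214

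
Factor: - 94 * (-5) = 470 = 2^1*5^1*47^1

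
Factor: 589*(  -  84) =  - 49476 = - 2^2*3^1 *7^1*19^1*31^1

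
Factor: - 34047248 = -2^4* 59^1*36067^1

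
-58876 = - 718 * 82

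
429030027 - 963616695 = -534586668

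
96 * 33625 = 3228000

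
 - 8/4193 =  - 8/4193 = - 0.00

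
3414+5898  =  9312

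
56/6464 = 7/808 = 0.01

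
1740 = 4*435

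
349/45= 7 + 34/45=7.76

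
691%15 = 1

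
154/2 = 77 = 77.00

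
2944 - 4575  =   - 1631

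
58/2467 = 58/2467 = 0.02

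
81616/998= 40808/499= 81.78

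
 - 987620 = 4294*( - 230 ) 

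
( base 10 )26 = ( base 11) 24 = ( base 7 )35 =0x1A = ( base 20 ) 16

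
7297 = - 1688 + 8985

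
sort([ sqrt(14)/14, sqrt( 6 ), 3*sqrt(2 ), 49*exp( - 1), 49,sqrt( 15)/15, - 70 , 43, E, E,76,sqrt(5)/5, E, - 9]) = [- 70,- 9, sqrt( 15 ) /15,sqrt(14)/14,  sqrt( 5 ) /5, sqrt( 6),  E, E,E,3*sqrt(2 ),49* exp( - 1 ), 43,49,76 ]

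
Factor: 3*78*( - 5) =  - 2^1*3^2*5^1*13^1 = - 1170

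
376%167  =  42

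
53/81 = 53/81 = 0.65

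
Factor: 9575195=5^1*7^1*79^1*3463^1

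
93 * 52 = 4836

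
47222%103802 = 47222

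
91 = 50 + 41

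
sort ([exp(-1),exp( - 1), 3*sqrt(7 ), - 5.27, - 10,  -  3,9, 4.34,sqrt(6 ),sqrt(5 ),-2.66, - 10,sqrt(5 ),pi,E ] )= [  -  10,  -  10, - 5.27,-3, - 2.66,exp( - 1),exp( - 1), sqrt( 5), sqrt( 5),  sqrt( 6 ),E,pi,4.34,3*sqrt( 7),9] 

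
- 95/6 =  - 95/6  =  - 15.83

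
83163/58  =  1433 + 49/58= 1433.84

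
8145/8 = 1018 + 1/8 = 1018.12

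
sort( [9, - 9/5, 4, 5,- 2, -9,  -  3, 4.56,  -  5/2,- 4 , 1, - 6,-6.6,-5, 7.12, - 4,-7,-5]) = [ - 9, - 7, - 6.6, - 6, - 5,  -  5 , - 4, - 4, - 3, - 5/2,-2,  -  9/5, 1, 4,4.56,5, 7.12,  9]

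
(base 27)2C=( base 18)3c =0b1000010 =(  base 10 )66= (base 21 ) 33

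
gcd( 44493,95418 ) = 3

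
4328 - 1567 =2761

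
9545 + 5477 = 15022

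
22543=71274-48731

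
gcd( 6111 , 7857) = 873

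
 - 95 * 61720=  - 5863400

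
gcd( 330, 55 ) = 55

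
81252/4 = 20313= 20313.00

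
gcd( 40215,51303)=21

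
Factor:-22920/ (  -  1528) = 15 = 3^1 * 5^1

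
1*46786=46786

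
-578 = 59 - 637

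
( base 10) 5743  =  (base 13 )27CA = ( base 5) 140433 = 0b1011001101111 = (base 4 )1121233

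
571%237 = 97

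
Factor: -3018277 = - 3018277^1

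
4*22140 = 88560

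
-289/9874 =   -  289/9874  =  - 0.03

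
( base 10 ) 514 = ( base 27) j1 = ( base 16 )202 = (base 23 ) m8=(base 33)FJ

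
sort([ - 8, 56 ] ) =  [-8, 56]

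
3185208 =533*5976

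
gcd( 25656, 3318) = 6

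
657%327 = 3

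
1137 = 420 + 717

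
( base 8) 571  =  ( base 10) 377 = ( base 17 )153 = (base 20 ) IH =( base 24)FH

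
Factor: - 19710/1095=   -2^1*3^2 = - 18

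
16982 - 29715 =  - 12733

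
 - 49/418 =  - 1 + 369/418 = - 0.12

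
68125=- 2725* (  -  25) 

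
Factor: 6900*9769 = 2^2*3^1*5^2* 23^1 *9769^1 = 67406100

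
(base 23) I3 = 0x1a1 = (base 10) 417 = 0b110100001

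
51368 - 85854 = -34486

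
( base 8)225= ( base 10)149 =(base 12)105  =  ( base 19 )7G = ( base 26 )5J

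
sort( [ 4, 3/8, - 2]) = [ - 2, 3/8,  4 ] 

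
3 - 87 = - 84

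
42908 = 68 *631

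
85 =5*17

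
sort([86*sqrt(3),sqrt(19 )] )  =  [ sqrt(19),86*sqrt(3 )]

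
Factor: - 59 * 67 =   -  3953 = - 59^1*67^1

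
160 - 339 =  -  179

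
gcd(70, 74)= 2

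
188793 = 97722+91071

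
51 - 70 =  -19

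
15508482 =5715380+9793102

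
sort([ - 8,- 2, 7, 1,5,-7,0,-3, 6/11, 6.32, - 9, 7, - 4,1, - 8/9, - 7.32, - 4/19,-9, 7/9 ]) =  [ - 9, - 9,  -  8, - 7.32 , - 7, - 4,- 3, - 2, - 8/9, - 4/19,0,6/11 , 7/9, 1, 1, 5, 6.32,  7,  7]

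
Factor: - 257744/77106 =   -  712/213 = - 2^3*3^( -1) * 71^ (-1) *89^1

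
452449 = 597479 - 145030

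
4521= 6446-1925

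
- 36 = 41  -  77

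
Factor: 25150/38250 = 3^(- 2) * 5^(  -  1)*17^(  -  1 )*503^1 = 503/765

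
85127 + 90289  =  175416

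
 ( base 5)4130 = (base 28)J8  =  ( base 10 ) 540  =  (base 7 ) 1401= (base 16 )21c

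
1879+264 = 2143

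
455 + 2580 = 3035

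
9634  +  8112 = 17746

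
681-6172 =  - 5491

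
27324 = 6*4554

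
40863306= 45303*902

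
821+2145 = 2966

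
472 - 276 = 196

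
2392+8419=10811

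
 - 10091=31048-41139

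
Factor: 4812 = 2^2*3^1*401^1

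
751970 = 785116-33146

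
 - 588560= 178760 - 767320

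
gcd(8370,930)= 930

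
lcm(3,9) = 9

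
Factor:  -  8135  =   - 5^1*1627^1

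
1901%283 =203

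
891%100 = 91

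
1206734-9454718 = - 8247984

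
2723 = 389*7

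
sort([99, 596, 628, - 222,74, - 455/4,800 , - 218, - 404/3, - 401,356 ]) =[  -  401, - 222,-218, - 404/3, - 455/4,74,99,356,596,628,800 ]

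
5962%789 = 439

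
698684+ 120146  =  818830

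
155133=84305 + 70828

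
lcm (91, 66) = 6006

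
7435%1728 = 523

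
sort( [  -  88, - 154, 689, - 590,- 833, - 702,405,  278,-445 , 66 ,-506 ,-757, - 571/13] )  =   [-833, - 757, -702, - 590, - 506, - 445, - 154, - 88,-571/13,66,278,405,  689] 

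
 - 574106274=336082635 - 910188909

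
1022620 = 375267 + 647353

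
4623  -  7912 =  - 3289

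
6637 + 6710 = 13347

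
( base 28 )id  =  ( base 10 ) 517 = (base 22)11b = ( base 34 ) F7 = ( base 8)1005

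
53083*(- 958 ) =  - 50853514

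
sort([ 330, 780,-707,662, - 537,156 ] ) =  [-707, - 537,156,330,662,780] 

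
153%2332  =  153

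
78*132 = 10296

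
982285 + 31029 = 1013314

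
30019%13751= 2517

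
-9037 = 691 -9728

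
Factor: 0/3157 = 0 = 0^1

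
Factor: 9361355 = 5^1*1872271^1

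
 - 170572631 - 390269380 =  - 560842011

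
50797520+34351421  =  85148941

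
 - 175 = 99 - 274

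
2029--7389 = 9418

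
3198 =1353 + 1845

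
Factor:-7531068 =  - 2^2*3^1*17^1*19^1 * 29^1*67^1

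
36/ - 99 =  - 1 + 7/11 = - 0.36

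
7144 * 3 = 21432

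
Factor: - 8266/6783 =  - 2^1*3^(- 1 )*7^(-1)*17^( - 1 )*19^(-1)*4133^1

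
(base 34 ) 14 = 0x26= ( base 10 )38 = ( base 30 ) 18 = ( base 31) 17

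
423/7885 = 423/7885 = 0.05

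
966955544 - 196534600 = 770420944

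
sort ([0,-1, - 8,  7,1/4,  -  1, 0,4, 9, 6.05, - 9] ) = [ - 9, - 8,  -  1, - 1, 0, 0, 1/4, 4,6.05, 7,  9 ]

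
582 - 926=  - 344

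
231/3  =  77 = 77.00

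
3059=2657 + 402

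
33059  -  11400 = 21659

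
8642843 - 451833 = 8191010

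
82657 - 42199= 40458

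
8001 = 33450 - 25449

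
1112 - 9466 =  - 8354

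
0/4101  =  0=0.00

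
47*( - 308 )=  - 14476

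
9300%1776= 420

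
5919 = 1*5919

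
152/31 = 152/31 = 4.90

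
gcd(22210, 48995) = 5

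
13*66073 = 858949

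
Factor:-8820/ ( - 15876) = 5/9 = 3^( - 2 )  *  5^1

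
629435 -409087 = 220348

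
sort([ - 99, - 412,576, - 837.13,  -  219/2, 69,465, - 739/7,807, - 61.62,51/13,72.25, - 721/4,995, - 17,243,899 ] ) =[ - 837.13,-412,  -  721/4, - 219/2, - 739/7 ,-99, - 61.62, - 17, 51/13,69, 72.25 , 243,465, 576,807, 899,995 ] 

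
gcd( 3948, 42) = 42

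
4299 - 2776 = 1523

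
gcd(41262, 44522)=2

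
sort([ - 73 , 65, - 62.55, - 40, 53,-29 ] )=[  -  73,-62.55, -40,  -  29, 53,  65]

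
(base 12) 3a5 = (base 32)hd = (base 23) 115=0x22d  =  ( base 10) 557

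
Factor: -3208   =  -2^3*401^1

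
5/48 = 5/48 =0.10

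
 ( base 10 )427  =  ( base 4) 12223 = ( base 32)db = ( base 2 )110101011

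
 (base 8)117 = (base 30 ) 2j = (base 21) 3g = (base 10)79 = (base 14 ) 59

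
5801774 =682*8507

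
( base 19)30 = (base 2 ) 111001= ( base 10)57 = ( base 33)1O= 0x39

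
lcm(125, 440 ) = 11000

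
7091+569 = 7660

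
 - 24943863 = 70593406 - 95537269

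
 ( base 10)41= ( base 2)101001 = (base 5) 131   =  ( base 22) 1J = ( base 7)56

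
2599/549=4 + 403/549 = 4.73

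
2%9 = 2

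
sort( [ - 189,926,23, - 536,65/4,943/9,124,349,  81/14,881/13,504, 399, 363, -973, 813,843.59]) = [-973, - 536, -189,  81/14 , 65/4,  23, 881/13, 943/9, 124,349,363,399, 504,813,843.59,  926]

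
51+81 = 132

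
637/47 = 13  +  26/47   =  13.55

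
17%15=2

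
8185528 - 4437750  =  3747778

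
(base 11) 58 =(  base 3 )2100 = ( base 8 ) 77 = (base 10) 63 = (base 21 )30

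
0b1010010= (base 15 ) 57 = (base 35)2C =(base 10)82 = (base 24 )3a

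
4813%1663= 1487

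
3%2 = 1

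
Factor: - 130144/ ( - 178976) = 581/799 = 7^1*17^ ( - 1)*47^( - 1 )*83^1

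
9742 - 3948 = 5794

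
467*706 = 329702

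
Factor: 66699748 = 2^2*16674937^1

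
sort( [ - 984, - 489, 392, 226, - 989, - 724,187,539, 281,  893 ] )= [ - 989, - 984,-724, - 489, 187,226,281,392,  539, 893]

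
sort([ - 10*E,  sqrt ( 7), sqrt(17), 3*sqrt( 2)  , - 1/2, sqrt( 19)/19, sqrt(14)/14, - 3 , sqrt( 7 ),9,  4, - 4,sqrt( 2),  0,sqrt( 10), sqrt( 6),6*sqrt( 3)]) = [ - 10*E, - 4, - 3, - 1/2,0 , sqrt(19 ) /19,sqrt(14) /14,  sqrt(2),  sqrt( 6 ),sqrt( 7) , sqrt(7),sqrt( 10),4,sqrt(17),  3*sqrt(2),  9,6*sqrt(3 )]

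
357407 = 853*419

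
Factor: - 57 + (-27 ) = - 84 =- 2^2 * 3^1*7^1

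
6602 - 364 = 6238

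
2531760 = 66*38360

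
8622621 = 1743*4947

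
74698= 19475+55223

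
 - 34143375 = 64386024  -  98529399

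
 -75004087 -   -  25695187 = -49308900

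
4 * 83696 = 334784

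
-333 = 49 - 382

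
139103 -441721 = -302618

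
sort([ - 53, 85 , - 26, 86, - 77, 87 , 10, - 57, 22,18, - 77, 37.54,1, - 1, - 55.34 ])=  [ - 77,  -  77,  -  57, - 55.34, - 53,- 26, - 1,1,10, 18, 22,37.54 , 85,86 , 87]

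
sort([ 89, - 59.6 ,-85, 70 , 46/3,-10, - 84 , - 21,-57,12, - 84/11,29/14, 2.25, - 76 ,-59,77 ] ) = [ - 85,- 84 ,-76 ,-59.6, - 59 , - 57, - 21, - 10,- 84/11, 29/14, 2.25, 12, 46/3, 70,77 , 89] 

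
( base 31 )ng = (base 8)1331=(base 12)509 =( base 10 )729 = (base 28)Q1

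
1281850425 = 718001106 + 563849319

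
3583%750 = 583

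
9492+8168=17660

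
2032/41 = 49  +  23/41 = 49.56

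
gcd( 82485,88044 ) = 3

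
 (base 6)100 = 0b100100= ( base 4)210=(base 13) 2a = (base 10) 36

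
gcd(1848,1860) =12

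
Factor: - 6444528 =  - 2^4*3^1*31^1*61^1 * 71^1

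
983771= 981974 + 1797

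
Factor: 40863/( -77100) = -53/100 = -2^(  -  2) * 5^(- 2)*53^1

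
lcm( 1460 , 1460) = 1460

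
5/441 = 5/441=0.01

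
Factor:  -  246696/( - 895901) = 2^3 * 3^1 * 19^1 * 541^1 * 895901^(- 1 )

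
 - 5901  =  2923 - 8824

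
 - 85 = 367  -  452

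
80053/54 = 80053/54 = 1482.46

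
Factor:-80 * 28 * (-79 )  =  176960=2^6*5^1 * 7^1*79^1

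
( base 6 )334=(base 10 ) 130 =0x82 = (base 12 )aa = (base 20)6a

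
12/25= 12/25 = 0.48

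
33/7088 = 33/7088=0.00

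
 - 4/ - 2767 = 4/2767 = 0.00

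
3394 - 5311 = - 1917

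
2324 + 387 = 2711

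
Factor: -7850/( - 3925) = 2  =  2^1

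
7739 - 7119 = 620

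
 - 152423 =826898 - 979321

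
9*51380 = 462420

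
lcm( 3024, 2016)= 6048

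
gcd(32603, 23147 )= 1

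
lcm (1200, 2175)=34800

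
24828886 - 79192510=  - 54363624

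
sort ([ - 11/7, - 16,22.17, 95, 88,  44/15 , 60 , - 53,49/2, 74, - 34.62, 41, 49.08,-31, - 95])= [ - 95, - 53,-34.62,  -  31,-16,-11/7,44/15,22.17,49/2,41,49.08, 60, 74, 88, 95 ]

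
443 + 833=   1276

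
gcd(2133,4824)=9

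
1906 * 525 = 1000650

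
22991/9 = 22991/9 = 2554.56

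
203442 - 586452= - 383010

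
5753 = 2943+2810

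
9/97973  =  9/97973 = 0.00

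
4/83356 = 1/20839 = 0.00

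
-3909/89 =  -44 + 7/89=- 43.92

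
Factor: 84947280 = 2^4*3^1*5^1 * 11^1*23^1*1399^1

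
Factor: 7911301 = 7911301^1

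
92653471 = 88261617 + 4391854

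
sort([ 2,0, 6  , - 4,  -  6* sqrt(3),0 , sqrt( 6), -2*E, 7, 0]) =[ - 6*sqrt( 3),-2*E,-4,0,0,0,2, sqrt(6 ),6, 7] 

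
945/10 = 94 + 1/2 = 94.50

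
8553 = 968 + 7585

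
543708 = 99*5492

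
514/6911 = 514/6911  =  0.07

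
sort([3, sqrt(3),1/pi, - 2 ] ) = [ - 2, 1/pi, sqrt( 3), 3 ]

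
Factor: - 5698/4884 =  - 7/6 = - 2^( - 1 )  *  3^ ( - 1)*7^1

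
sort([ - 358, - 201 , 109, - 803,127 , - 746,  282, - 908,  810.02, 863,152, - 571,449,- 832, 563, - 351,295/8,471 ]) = [- 908, - 832, - 803, - 746, - 571 , - 358,  -  351 , - 201,295/8, 109, 127,152, 282,449,471, 563, 810.02,863 ]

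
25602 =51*502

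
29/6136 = 29/6136 = 0.00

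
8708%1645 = 483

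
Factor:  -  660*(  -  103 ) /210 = 2266/7 = 2^1*7^ (- 1) *11^1 * 103^1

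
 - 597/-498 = 199/166 = 1.20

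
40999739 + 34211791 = 75211530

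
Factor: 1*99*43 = 4257=3^2*11^1*43^1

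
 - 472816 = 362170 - 834986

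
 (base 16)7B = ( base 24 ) 53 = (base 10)123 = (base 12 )A3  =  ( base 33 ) 3o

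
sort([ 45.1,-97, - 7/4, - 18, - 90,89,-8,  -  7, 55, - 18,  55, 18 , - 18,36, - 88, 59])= [ - 97,-90, - 88,-18, - 18,- 18,-8, - 7, - 7/4, 18,36 , 45.1, 55, 55, 59,89 ]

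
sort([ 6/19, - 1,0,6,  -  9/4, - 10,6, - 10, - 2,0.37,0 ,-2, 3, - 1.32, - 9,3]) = [ - 10, - 10,-9, - 9/4 , - 2, - 2,-1.32, - 1,0 , 0,6/19,0.37,3,3, 6,6 ]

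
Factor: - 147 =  - 3^1 * 7^2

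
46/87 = 46/87 = 0.53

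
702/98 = 7  +  8/49 = 7.16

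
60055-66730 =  - 6675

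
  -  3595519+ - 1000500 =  - 4596019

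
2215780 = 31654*70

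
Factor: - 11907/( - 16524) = 49/68 = 2^ ( - 2 )*7^2*17^( - 1)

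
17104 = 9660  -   - 7444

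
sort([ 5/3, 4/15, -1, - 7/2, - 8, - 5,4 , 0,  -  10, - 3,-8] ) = [ - 10, - 8, - 8, - 5, - 7/2,- 3, - 1, 0, 4/15, 5/3,  4 ] 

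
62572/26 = 2406  +  8/13=2406.62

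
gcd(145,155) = 5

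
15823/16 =15823/16 = 988.94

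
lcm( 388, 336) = 32592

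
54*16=864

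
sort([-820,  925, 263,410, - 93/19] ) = [ - 820, - 93/19, 263,410 , 925]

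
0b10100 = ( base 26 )k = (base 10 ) 20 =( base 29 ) k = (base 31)K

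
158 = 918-760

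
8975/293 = 8975/293 = 30.63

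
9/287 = 9/287 = 0.03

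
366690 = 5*73338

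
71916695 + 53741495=125658190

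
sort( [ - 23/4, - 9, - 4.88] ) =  [ - 9, - 23/4, - 4.88]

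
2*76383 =152766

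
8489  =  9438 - 949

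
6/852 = 1/142 = 0.01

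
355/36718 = 355/36718 = 0.01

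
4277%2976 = 1301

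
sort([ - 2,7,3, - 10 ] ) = [ - 10 ,- 2,3,7]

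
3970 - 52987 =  -49017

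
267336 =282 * 948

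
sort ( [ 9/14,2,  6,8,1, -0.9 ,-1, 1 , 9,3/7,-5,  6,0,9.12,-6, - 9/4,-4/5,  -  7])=[  -  7,-6, - 5, - 9/4,-1, - 0.9, - 4/5,0,3/7,9/14 , 1,1, 2, 6, 6,8, 9,9.12]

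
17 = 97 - 80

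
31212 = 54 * 578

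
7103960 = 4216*1685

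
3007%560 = 207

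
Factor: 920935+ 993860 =3^2*5^1*17^1* 2503^1 = 1914795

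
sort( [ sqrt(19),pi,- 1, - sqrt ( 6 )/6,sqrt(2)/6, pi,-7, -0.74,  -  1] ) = [ - 7 , - 1, - 1,- 0.74, - sqrt(  6) /6, sqrt (2 )/6,pi, pi,sqrt(19 ) ] 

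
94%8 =6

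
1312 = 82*16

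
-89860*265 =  - 23812900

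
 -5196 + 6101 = 905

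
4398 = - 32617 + 37015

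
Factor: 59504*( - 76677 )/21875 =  - 2^4*3^1*5^(  -  5 )*7^( - 1 )*61^1*419^1*3719^1 = - 4562588208/21875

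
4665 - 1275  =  3390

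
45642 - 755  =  44887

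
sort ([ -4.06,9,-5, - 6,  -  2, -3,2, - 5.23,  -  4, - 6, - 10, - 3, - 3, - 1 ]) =[-10,-6, - 6 ,-5.23, -5, - 4.06, - 4, - 3, - 3 , - 3,-2, - 1,2 , 9]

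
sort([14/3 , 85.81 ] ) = [ 14/3,85.81] 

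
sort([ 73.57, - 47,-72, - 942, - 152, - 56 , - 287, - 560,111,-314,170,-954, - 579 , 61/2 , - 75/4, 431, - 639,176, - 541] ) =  [ - 954,-942,-639 ,-579, - 560, - 541,-314,-287,  -  152, - 72, - 56, - 47, - 75/4, 61/2, 73.57,111, 170, 176, 431]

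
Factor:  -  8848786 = - 2^1*739^1*5987^1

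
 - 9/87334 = -1 + 87325/87334 = - 0.00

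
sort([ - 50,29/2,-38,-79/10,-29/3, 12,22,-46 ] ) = [ -50 , - 46 , - 38,  -  29/3, - 79/10,12,  29/2,22 ] 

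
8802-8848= -46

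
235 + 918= 1153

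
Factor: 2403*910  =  2^1*3^3*5^1*7^1*13^1 *89^1 = 2186730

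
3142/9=349 + 1/9 = 349.11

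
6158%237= 233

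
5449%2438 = 573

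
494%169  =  156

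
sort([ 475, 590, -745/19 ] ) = [ - 745/19  ,  475, 590]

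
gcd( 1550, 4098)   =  2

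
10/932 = 5/466  =  0.01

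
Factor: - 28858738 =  - 2^1 * 179^1*80611^1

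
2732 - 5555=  - 2823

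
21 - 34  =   - 13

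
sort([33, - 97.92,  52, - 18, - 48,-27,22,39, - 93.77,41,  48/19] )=[ - 97.92, - 93.77, - 48, -27, - 18,48/19, 22, 33,39,41,52] 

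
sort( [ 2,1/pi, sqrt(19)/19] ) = [ sqrt( 19)/19,  1/pi, 2 ] 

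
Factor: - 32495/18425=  - 5^( -1)*11^( -1 )* 97^1 = -97/55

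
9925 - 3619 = 6306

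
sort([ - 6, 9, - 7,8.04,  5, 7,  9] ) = [ - 7, - 6,5, 7, 8.04, 9,9]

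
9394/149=9394/149 =63.05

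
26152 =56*467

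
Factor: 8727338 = 2^1 * 37^1*117937^1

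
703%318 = 67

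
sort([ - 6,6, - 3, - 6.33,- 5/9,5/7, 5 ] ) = [-6.33,-6,-3, - 5/9,5/7, 5, 6]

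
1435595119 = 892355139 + 543239980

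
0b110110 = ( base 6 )130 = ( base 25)24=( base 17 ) 33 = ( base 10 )54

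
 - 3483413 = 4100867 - 7584280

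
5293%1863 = 1567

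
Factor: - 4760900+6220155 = 5^1*7^1*173^1*241^1 = 1459255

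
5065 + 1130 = 6195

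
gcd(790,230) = 10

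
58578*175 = 10251150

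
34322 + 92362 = 126684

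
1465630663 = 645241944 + 820388719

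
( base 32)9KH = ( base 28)cgh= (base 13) 4656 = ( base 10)9873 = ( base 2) 10011010010001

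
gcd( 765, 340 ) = 85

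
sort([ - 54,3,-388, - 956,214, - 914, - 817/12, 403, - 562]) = [ - 956, - 914, - 562,- 388 ,-817/12 , - 54,3,214,403]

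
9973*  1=9973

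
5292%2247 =798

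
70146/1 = 70146 =70146.00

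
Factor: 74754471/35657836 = 2^( - 2 ) *3^1*11^1*43^(-1)*379^( - 1)*547^( - 1 ) * 2265287^1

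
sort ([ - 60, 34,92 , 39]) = [ - 60,  34,39 , 92] 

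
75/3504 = 25/1168 = 0.02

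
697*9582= 6678654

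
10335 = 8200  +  2135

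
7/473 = 7/473=0.01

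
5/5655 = 1/1131 = 0.00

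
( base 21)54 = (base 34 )37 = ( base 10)109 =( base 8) 155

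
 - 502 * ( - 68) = 34136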